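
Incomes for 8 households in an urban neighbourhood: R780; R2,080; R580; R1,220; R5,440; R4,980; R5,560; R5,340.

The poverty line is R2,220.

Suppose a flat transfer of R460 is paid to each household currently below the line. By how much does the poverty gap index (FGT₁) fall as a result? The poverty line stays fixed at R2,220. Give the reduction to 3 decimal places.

Before: below the line — R580, R780, R1,220, R2,080; poverty gap index (FGT₁) = 0.23761.
After the R460 transfer: below the line — R1,040, R1,240, R1,680; poverty gap index (FGT₁) = 0.15203.
Reduction = 0.23761 − 0.15203 = 0.086.

0.086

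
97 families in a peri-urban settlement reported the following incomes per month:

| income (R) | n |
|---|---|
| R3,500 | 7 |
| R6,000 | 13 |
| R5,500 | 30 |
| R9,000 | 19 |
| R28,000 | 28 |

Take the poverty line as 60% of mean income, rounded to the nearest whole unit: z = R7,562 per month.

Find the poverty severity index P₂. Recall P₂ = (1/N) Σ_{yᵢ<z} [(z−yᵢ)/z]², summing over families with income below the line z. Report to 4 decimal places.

Incomes under z: 7×R3,500, 30×R5,500, 13×R6,000 (q = 50 of N = 97).
Relative gaps: (7562−3500)/7562 = 0.5372 (×7); (7562−5500)/7562 = 0.2727 (×30); (7562−6000)/7562 = 0.2066 (×13).
Squared: 0.2885 (×7); 0.0744 (×30); 0.0427 (×13).
Sum = 4.805067; P₂ = 4.805067 / 97 = 0.0495.

0.0495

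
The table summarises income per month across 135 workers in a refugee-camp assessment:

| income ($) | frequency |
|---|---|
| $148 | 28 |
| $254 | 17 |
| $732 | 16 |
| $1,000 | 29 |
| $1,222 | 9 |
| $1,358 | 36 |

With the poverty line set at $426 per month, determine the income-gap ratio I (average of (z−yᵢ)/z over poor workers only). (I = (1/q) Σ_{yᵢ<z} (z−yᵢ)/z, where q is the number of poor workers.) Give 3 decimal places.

Poor units: 28×$148, 17×$254 (q = 45 of N = 135).
Relative gaps: 0.6526 (×28), 0.4038 (×17); sum = 25.136150.
The income-gap ratio divides by q (the poor only): 25.136150 / 45 = 0.559.

0.559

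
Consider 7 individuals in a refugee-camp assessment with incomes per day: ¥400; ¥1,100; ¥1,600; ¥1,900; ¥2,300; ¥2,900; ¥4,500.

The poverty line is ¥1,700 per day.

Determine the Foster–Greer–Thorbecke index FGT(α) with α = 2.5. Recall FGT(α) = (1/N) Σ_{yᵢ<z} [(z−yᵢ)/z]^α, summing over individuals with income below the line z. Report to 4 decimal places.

0.0837

Incomes under z: ¥400, ¥1,100, ¥1,600 (q = 3 of N = 7).
Relative gaps: (1700−400)/1700 = 0.7647; (1700−1100)/1700 = 0.3529; (1700−1600)/1700 = 0.0588.
Raised to α = 2.5: 0.51137; 0.07400; 0.00084.
Sum = 0.586214; FGT(2.5) = 0.586214 / 7 = 0.0837.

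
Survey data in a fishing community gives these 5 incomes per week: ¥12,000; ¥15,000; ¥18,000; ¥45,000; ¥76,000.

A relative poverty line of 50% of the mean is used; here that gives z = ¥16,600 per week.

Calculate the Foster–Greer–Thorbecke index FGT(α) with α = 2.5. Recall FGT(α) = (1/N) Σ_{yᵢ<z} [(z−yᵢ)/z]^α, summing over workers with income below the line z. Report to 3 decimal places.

0.009

Incomes under z: ¥12,000, ¥15,000 (q = 2 of N = 5).
Normalized shortfalls: (16600−12000)/16600 = 0.2771; (16600−15000)/16600 = 0.0964.
Raised to α = 2.5: 0.04042; 0.00288.
Sum = 0.043307; FGT(2.5) = 0.043307 / 5 = 0.009.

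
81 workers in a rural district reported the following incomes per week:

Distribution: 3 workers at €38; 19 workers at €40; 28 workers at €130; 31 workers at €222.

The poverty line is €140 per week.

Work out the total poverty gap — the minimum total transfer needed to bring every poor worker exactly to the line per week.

Poor units: 3×€38, 19×€40, 28×€130 (q = 50 of N = 81).
Individual gaps: 3×(140−38) = 306; 19×(140−40) = 1900; 28×(140−130) = 280.
Aggregate gap = €2,486.

€2,486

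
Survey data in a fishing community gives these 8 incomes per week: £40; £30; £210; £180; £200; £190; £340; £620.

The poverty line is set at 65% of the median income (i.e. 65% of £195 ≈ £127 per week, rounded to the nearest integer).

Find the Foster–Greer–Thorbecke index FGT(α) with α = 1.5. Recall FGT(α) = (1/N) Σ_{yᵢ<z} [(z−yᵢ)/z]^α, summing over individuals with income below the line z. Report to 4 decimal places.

Poor units: £30, £40 (q = 2 of N = 8).
Gap ratios (z−y)/z: (127−30)/127 = 0.7638; (127−40)/127 = 0.6850.
Raised to α = 1.5: 0.66750; 0.56699.
Sum = 1.234488; FGT(1.5) = 1.234488 / 8 = 0.1543.

0.1543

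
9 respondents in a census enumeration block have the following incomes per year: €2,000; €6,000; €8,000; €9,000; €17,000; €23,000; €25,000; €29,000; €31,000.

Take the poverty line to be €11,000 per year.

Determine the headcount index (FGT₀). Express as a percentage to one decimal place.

44.4%

4 of the 9 respondents have income below €11,000.
H = 4/9 = 44.4%.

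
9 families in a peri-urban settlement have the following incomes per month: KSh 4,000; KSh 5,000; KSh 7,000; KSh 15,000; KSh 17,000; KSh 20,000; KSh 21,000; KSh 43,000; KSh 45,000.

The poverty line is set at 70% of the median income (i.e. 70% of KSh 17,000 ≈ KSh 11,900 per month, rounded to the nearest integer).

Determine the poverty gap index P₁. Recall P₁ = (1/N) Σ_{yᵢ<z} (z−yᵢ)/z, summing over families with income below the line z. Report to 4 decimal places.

Poor units: KSh 4,000, KSh 5,000, KSh 7,000 (q = 3 of N = 9).
Relative gaps: (11900−4000)/11900 = 0.6639; (11900−5000)/11900 = 0.5798; (11900−7000)/11900 = 0.4118.
Sum of shortfalls = 1.655462; P₁ averages over all N: 1.655462 / 9 = 0.1839.

0.1839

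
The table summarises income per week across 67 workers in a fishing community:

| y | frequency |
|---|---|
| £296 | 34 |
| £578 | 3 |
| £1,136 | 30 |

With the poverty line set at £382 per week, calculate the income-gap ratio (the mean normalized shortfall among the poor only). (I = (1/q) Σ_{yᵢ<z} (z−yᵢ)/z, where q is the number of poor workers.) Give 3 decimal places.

Poor units: 34×£296 (q = 34 of N = 67).
Shortfall ratios (z−y)/z: 0.2251 (×34); sum = 7.654450.
The income-gap ratio divides by q (the poor only): 7.654450 / 34 = 0.225.

0.225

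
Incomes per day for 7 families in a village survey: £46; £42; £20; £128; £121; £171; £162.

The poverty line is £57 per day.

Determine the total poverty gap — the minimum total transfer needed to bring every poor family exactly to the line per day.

£63

Incomes under z: £20, £42, £46 (q = 3 of N = 7).
Individual gaps: 57−20 = 37; 57−42 = 15; 57−46 = 11.
Aggregate gap = £63.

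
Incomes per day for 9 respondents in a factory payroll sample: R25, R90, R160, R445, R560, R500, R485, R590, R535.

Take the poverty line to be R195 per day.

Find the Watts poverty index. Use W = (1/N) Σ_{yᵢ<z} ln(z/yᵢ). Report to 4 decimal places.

Below the line: R25, R90, R160 (q = 3 of N = 9).
Log gaps: ln(195/25) = 2.0541; ln(195/90) = 0.7732; ln(195/160) = 0.1978.
W = 3.025139 / 9 = 0.3361.

0.3361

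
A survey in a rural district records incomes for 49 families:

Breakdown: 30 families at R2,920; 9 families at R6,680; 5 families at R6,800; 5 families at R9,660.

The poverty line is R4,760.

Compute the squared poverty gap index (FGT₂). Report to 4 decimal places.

0.0915

Incomes under z: 30×R2,920 (q = 30 of N = 49).
Normalized shortfalls: (4760−2920)/4760 = 0.3866 (×30).
Squared: 0.1494 (×30).
Sum = 4.482734; P₂ = 4.482734 / 49 = 0.0915.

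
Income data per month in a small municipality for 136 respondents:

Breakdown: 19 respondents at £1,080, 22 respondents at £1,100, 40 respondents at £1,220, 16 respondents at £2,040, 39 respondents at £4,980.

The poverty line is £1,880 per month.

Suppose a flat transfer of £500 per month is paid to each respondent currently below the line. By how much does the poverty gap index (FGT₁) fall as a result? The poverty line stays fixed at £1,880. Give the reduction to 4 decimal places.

0.1584

Before: below the line — 19×£1,080, 22×£1,100, 40×£1,220; poverty gap index (FGT₁) = 0.229819.
After the £500 transfer: below the line — 19×£1,580, 22×£1,600, 40×£1,720; poverty gap index (FGT₁) = 0.071417.
Reduction = 0.229819 − 0.071417 = 0.1584.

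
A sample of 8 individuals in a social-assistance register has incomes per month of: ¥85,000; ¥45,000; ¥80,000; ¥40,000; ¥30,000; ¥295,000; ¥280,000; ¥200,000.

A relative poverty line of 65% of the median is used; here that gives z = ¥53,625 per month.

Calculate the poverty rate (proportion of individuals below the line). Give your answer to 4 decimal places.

3 of the 8 individuals have income below ¥53,625.
H = 3/8 = 0.3750.

0.3750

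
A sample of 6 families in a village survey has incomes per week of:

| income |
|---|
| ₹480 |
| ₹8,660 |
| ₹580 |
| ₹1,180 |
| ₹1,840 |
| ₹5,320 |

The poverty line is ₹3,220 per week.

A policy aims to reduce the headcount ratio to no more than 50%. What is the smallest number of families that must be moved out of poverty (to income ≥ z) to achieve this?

Currently q = 4 of N = 6 are below the line (H = 0.667).
A headcount ratio of at most 50% allows at most ⌊0.50 × 6⌋ = 3 poor families.
So at least 4 − 3 = 1 must be lifted.

1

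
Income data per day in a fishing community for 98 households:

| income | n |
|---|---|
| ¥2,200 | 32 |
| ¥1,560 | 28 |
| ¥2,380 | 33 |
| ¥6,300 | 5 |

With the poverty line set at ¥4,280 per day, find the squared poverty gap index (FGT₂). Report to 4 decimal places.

0.2589

Incomes under z: 28×¥1,560, 32×¥2,200, 33×¥2,380 (q = 93 of N = 98).
Shortfall ratios: (4280−1560)/4280 = 0.6355 (×28); (4280−2200)/4280 = 0.4860 (×32); (4280−2380)/4280 = 0.4439 (×33).
Squared: 0.4039 (×28); 0.2362 (×32); 0.1971 (×33).
Sum = 25.369574; P₂ = 25.369574 / 98 = 0.2589.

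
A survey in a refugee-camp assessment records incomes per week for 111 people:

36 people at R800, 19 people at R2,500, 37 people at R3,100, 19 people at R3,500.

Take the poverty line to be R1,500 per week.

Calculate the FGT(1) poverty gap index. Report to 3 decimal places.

Poor units: 36×R800 (q = 36 of N = 111).
Shortfall ratios: (1500−800)/1500 = 0.4667 (×36).
Sum of shortfalls = 16.800000; P₁ averages over all N: 16.800000 / 111 = 0.151.

0.151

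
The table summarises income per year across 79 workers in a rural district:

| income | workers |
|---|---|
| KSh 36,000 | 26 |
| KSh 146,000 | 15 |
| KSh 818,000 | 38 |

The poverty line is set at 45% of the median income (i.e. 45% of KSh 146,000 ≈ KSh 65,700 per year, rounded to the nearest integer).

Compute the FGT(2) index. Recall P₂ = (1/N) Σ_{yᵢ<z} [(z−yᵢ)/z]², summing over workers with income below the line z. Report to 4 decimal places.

Poor units: 26×KSh 36,000 (q = 26 of N = 79).
Relative gaps: (65700−36000)/65700 = 0.4521 (×26).
Squared: 0.2044 (×26).
Sum = 5.313192; P₂ = 5.313192 / 79 = 0.0673.

0.0673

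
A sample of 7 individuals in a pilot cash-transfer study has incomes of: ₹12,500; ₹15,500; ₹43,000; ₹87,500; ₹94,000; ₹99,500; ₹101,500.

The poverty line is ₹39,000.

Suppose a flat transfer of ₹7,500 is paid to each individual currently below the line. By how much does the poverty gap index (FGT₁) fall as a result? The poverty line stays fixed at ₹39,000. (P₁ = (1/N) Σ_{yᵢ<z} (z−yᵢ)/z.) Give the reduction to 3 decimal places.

Before: below the line — ₹12,500, ₹15,500; poverty gap index (FGT₁) = 0.18315.
After the ₹7,500 transfer: below the line — ₹20,000, ₹23,000; poverty gap index (FGT₁) = 0.12821.
Reduction = 0.18315 − 0.12821 = 0.055.

0.055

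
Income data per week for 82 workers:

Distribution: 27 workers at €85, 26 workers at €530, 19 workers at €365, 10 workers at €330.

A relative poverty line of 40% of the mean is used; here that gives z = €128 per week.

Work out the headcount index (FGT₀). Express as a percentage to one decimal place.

32.9%

27 of the 82 workers have income below €128.
H = 27/82 = 32.9%.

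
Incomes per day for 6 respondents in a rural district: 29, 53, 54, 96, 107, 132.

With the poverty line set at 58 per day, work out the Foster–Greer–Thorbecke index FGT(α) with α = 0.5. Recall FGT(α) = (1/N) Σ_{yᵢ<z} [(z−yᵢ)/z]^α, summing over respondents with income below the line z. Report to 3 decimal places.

0.211

Below z: 29, 53, 54 (q = 3 of N = 6).
Gap ratios (z−y)/z: (58−29)/58 = 0.5000; (58−53)/58 = 0.0862; (58−54)/58 = 0.0690.
Raised to α = 0.5: 0.70711; 0.29361; 0.26261.
Sum = 1.263330; FGT(0.5) = 1.263330 / 6 = 0.211.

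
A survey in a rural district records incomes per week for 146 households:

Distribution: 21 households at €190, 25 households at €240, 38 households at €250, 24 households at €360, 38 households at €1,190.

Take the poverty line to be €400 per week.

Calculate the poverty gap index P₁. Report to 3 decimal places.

0.258

Incomes under z: 21×€190, 25×€240, 38×€250, 24×€360 (q = 108 of N = 146).
Relative gaps: (400−190)/400 = 0.5250 (×21); (400−240)/400 = 0.4000 (×25); (400−250)/400 = 0.3750 (×38); (400−360)/400 = 0.1000 (×24).
Sum of shortfalls = 37.675000; P₁ averages over all N: 37.675000 / 146 = 0.258.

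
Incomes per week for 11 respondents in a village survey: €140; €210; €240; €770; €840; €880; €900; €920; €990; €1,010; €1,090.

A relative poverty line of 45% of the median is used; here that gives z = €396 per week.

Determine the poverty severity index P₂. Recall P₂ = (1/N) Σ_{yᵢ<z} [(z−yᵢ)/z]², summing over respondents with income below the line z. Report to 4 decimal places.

Below the line: €140, €210, €240 (q = 3 of N = 11).
Relative gaps: (396−140)/396 = 0.6465; (396−210)/396 = 0.4697; (396−240)/396 = 0.3939.
Squared: 0.4179; 0.2206; 0.1552.
Sum = 0.793720; P₂ = 0.793720 / 11 = 0.0722.

0.0722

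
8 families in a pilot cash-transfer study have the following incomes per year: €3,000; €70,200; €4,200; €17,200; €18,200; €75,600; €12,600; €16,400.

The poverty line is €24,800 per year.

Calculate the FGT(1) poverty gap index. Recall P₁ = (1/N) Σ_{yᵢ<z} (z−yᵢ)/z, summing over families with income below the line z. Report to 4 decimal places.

Below z: €3,000, €4,200, €12,600, €16,400, €17,200, €18,200 (q = 6 of N = 8).
Gap ratios (z−y)/z: (24800−3000)/24800 = 0.8790; (24800−4200)/24800 = 0.8306; (24800−12600)/24800 = 0.4919; (24800−16400)/24800 = 0.3387; (24800−17200)/24800 = 0.3065; (24800−18200)/24800 = 0.2661.
Sum of shortfalls = 3.112903; P₁ averages over all N: 3.112903 / 8 = 0.3891.

0.3891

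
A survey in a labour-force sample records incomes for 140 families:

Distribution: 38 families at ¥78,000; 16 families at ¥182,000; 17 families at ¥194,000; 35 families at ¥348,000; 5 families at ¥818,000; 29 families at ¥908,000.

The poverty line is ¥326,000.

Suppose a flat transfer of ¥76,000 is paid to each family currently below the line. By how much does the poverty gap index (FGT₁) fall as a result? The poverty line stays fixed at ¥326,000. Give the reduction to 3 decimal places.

Before: below the line — 38×¥78,000, 16×¥182,000, 17×¥194,000; poverty gap index (FGT₁) = 0.30613.
After the ¥76,000 transfer: below the line — 38×¥154,000, 16×¥258,000, 17×¥270,000; poverty gap index (FGT₁) = 0.18791.
Reduction = 0.30613 − 0.18791 = 0.118.

0.118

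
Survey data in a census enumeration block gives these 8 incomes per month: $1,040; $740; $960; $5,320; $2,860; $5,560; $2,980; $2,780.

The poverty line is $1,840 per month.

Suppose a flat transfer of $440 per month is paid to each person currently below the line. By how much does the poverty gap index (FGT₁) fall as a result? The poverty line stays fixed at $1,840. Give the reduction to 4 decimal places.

0.0897

Before: below the line — $740, $960, $1,040; poverty gap index (FGT₁) = 0.188859.
After the $440 transfer: below the line — $1,180, $1,400, $1,480; poverty gap index (FGT₁) = 0.099185.
Reduction = 0.188859 − 0.099185 = 0.0897.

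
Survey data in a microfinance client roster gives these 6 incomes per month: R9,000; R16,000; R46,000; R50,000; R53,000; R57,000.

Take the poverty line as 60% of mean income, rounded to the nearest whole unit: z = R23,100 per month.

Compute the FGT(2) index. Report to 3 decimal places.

0.078

Below z: R9,000, R16,000 (q = 2 of N = 6).
Gap ratios (z−y)/z: (23100−9000)/23100 = 0.6104; (23100−16000)/23100 = 0.3074.
Squared: 0.3726; 0.0945.
Sum = 0.467045; P₂ = 0.467045 / 6 = 0.078.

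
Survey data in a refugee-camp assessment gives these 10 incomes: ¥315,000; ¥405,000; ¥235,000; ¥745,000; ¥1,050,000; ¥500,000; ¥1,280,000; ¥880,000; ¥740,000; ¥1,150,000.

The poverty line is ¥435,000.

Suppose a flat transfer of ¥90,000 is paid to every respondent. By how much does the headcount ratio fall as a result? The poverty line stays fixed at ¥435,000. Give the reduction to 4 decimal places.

0.1000

Before: below the line — ¥235,000, ¥315,000, ¥405,000; headcount ratio = 0.300000.
After the ¥90,000 transfer: below the line — ¥325,000, ¥405,000; headcount ratio = 0.200000.
Reduction = 0.300000 − 0.200000 = 0.1000.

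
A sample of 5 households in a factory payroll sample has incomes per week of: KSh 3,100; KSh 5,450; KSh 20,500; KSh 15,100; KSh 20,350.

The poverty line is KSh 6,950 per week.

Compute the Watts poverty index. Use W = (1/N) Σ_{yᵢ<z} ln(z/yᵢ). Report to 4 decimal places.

0.2101

Poor units: KSh 3,100, KSh 5,450 (q = 2 of N = 5).
Log shortfalls: ln(6950/3100) = 0.8073; ln(6950/5450) = 0.2431.
W = 1.050466 / 5 = 0.2101.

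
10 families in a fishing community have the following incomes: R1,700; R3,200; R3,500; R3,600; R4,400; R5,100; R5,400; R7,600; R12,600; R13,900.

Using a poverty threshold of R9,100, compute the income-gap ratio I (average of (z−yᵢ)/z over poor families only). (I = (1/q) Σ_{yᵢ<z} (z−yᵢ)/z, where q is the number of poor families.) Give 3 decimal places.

0.526

Incomes under z: R1,700, R3,200, R3,500, R3,600, R4,400, R5,100, R5,400, R7,600 (q = 8 of N = 10).
Relative gaps: 0.8132, 0.6484, 0.6154, 0.6044, 0.5165, 0.4396, 0.4066, 0.1648; sum = 4.208791.
The income-gap ratio divides by q (the poor only): 4.208791 / 8 = 0.526.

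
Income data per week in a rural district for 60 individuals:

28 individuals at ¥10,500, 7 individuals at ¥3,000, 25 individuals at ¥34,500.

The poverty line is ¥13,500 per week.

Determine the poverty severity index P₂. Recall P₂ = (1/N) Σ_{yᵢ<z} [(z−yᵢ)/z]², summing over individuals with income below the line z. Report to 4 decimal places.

0.0936

Poor units: 7×¥3,000, 28×¥10,500 (q = 35 of N = 60).
Normalized shortfalls: (13500−3000)/13500 = 0.7778 (×7); (13500−10500)/13500 = 0.2222 (×28).
Squared: 0.6049 (×7); 0.0494 (×28).
Sum = 5.617284; P₂ = 5.617284 / 60 = 0.0936.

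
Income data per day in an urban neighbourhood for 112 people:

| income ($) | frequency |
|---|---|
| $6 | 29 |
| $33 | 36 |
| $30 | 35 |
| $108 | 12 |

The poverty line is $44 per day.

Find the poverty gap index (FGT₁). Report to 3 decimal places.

Poor units: 29×$6, 35×$30, 36×$33 (q = 100 of N = 112).
Normalized shortfalls: (44−6)/44 = 0.8636 (×29); (44−30)/44 = 0.3182 (×35); (44−33)/44 = 0.2500 (×36).
Σ = 45.181818. Dividing by the full population N = 112 gives P₁ = 0.403.

0.403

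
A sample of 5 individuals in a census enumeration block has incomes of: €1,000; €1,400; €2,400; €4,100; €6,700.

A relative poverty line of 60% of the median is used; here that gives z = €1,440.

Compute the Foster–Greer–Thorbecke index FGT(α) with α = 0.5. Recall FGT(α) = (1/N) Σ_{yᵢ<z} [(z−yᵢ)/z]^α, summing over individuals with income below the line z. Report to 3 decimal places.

Below z: €1,000, €1,400 (q = 2 of N = 5).
Gap ratios (z−y)/z: (1440−1000)/1440 = 0.3056; (1440−1400)/1440 = 0.0278.
Raised to α = 0.5: 0.55277; 0.16667.
Sum = 0.719437; FGT(0.5) = 0.719437 / 5 = 0.144.

0.144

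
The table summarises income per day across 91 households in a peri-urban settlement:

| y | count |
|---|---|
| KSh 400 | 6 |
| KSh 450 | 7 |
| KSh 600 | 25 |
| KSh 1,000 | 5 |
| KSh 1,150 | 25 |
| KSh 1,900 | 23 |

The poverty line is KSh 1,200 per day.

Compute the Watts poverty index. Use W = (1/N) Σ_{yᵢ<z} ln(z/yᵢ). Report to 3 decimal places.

0.360

Below the line: 6×KSh 400, 7×KSh 450, 25×KSh 600, 5×KSh 1,000, 25×KSh 1,150 (q = 68 of N = 91).
ln(z/y) terms: ln(1200/400) = 1.0986 (×6); ln(1200/450) = 0.9808 (×7); ln(1200/600) = 0.6931 (×25); ln(1200/1000) = 0.1823 (×5); ln(1200/1150) = 0.0426 (×25).
W = 32.761756 / 91 = 0.360.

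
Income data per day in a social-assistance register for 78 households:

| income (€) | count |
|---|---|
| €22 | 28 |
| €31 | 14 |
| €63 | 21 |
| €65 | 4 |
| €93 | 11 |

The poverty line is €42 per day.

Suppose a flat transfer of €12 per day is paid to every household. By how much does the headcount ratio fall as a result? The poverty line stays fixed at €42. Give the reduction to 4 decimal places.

0.1795

Before: below the line — 28×€22, 14×€31; headcount ratio = 0.538462.
After the €12 transfer: below the line — 28×€34; headcount ratio = 0.358974.
Reduction = 0.538462 − 0.358974 = 0.1795.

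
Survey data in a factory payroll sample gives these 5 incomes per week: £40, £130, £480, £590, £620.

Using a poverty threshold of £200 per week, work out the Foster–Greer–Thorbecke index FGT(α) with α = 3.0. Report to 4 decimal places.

Below z: £40, £130 (q = 2 of N = 5).
Normalized shortfalls: (200−40)/200 = 0.8000; (200−130)/200 = 0.3500.
Raised to α = 3.0: 0.51200; 0.04287.
Sum = 0.554875; FGT(3.0) = 0.554875 / 5 = 0.1110.

0.1110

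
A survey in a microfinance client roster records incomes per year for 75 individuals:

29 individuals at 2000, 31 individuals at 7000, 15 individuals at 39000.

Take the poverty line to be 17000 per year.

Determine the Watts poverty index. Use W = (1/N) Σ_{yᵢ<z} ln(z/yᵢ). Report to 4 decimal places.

Below z: 29×2000, 31×7000 (q = 60 of N = 75).
Log shortfalls: ln(17000/2000) = 2.1401 (×29); ln(17000/7000) = 0.8873 (×31).
W = 89.568318 / 75 = 1.1942.

1.1942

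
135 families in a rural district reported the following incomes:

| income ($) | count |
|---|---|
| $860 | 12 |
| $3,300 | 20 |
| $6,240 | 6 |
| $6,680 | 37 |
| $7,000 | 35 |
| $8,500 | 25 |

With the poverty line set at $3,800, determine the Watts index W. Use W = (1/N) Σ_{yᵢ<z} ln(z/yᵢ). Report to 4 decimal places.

0.1530

Incomes under z: 12×$860, 20×$3,300 (q = 32 of N = 135).
Log shortfalls: ln(3800/860) = 1.4858 (×12); ln(3800/3300) = 0.1411 (×20).
W = 20.651459 / 135 = 0.1530.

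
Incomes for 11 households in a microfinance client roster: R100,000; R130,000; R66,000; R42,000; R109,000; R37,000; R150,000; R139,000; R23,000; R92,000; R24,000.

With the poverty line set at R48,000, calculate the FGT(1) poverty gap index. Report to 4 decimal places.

Below z: R23,000, R24,000, R37,000, R42,000 (q = 4 of N = 11).
Gap ratios (z−y)/z: (48000−23000)/48000 = 0.5208; (48000−24000)/48000 = 0.5000; (48000−37000)/48000 = 0.2292; (48000−42000)/48000 = 0.1250.
Σ = 1.375000. Dividing by the full population N = 11 gives P₁ = 0.1250.

0.1250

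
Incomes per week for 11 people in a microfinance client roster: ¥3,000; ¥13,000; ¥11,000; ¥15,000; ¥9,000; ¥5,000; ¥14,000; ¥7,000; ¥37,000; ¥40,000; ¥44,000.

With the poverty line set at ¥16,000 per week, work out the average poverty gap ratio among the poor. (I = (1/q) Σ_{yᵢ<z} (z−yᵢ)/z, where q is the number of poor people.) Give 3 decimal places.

0.398

Poor units: ¥3,000, ¥5,000, ¥7,000, ¥9,000, ¥11,000, ¥13,000, ¥14,000, ¥15,000 (q = 8 of N = 11).
Shortfall ratios (z−y)/z: 0.8125, 0.6875, 0.5625, 0.4375, 0.3125, 0.1875, 0.1250, 0.0625; sum = 3.187500.
The income-gap ratio divides by q (the poor only): 3.187500 / 8 = 0.398.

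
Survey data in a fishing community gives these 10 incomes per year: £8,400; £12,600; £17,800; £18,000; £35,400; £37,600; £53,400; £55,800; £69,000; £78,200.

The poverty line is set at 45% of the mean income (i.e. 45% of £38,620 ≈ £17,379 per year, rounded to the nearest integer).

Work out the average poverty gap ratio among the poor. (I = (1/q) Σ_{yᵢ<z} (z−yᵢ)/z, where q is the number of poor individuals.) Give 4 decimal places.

Below z: £8,400, £12,600 (q = 2 of N = 10).
Shortfall ratios (z−y)/z: 0.5167, 0.2750; sum = 0.791645.
The income-gap ratio divides by q (the poor only): 0.791645 / 2 = 0.3958.

0.3958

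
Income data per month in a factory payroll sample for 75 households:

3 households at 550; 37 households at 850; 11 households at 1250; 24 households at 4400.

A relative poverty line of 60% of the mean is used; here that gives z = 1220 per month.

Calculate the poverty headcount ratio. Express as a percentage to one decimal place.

40 of the 75 households have income below 1220.
H = 40/75 = 53.3%.

53.3%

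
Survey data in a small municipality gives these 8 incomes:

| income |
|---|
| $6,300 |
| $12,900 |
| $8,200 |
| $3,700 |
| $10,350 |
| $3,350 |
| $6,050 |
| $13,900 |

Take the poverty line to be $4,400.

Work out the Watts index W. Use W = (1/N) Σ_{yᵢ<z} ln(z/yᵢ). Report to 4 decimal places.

0.0557

Incomes under z: $3,350, $3,700 (q = 2 of N = 8).
ln(z/y) terms: ln(4400/3350) = 0.2726; ln(4400/3700) = 0.1733.
W = 0.445916 / 8 = 0.0557.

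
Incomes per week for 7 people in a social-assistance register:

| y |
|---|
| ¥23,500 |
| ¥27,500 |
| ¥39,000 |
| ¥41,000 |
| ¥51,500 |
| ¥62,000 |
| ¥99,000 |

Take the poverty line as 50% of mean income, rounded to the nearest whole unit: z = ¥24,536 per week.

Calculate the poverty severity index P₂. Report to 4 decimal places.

Below z: ¥23,500 (q = 1 of N = 7).
Relative gaps: (24536−23500)/24536 = 0.0422.
Squared: 0.0018.
Sum = 0.001783; P₂ = 0.001783 / 7 = 0.0003.

0.0003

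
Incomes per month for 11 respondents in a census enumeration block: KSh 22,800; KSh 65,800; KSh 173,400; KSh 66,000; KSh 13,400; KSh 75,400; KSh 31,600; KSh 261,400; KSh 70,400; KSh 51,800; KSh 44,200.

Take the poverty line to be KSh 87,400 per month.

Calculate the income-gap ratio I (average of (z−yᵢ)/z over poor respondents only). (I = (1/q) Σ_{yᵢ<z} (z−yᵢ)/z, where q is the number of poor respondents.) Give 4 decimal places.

0.4389

Incomes under z: KSh 13,400, KSh 22,800, KSh 31,600, KSh 44,200, KSh 51,800, KSh 65,800, KSh 66,000, KSh 70,400, KSh 75,400 (q = 9 of N = 11).
Relative gaps: 0.8467, 0.7391, 0.6384, 0.4943, 0.4073, 0.2471, 0.2449, 0.1945, 0.1373; sum = 3.949657.
I averages over the q = 9 poor units only: 3.949657 / 9 = 0.4389.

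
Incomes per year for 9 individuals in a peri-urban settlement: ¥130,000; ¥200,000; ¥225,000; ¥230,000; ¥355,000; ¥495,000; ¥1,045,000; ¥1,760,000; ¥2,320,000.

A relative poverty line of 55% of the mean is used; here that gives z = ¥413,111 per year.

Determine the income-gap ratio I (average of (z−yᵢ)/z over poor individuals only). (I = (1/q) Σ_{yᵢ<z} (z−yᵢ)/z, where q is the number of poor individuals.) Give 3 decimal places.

0.448

Incomes under z: ¥130,000, ¥200,000, ¥225,000, ¥230,000, ¥355,000 (q = 5 of N = 9).
Shortfall ratios (z−y)/z: 0.6853, 0.5159, 0.4554, 0.4432, 0.1407; sum = 2.240451.
I averages over the q = 5 poor units only: 2.240451 / 5 = 0.448.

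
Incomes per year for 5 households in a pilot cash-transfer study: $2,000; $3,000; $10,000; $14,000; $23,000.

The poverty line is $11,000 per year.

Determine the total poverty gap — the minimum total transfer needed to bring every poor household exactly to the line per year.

Below z: $2,000, $3,000, $10,000 (q = 3 of N = 5).
Individual gaps: 11000−2000 = 9000; 11000−3000 = 8000; 11000−10000 = 1000.
Aggregate gap = $18,000.

$18,000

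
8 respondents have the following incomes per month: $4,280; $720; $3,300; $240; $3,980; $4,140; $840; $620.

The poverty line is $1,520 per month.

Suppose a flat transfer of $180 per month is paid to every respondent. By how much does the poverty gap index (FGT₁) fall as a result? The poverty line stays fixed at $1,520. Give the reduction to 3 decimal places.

0.059

Before: below the line — $240, $620, $720, $840; poverty gap index (FGT₁) = 0.30099.
After the $180 transfer: below the line — $420, $800, $900, $1,020; poverty gap index (FGT₁) = 0.24178.
Reduction = 0.30099 − 0.24178 = 0.059.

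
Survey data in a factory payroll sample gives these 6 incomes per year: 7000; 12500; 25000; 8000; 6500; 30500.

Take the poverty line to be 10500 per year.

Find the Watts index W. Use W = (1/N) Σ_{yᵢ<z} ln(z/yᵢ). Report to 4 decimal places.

Incomes under z: 6500, 7000, 8000 (q = 3 of N = 6).
Log shortfalls: ln(10500/6500) = 0.4796; ln(10500/7000) = 0.4055; ln(10500/8000) = 0.2719.
W = 1.156972 / 6 = 0.1928.

0.1928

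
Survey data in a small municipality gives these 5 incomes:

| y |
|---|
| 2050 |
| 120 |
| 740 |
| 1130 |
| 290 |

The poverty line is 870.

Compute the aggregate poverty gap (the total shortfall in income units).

Incomes under z: 120, 290, 740 (q = 3 of N = 5).
Individual gaps: 870−120 = 750; 870−290 = 580; 870−740 = 130.
Aggregate gap = 1460.

1460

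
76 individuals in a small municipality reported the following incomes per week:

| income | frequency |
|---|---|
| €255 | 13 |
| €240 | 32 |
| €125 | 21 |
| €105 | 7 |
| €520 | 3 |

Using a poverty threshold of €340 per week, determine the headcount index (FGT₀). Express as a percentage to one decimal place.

73 of the 76 individuals have income below €340.
H = 73/76 = 96.1%.

96.1%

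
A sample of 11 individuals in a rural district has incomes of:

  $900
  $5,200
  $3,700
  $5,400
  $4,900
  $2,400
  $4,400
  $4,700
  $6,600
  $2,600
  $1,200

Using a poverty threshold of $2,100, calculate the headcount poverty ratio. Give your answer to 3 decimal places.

2 of the 11 individuals have income below $2,100.
H = 2/11 = 0.182.

0.182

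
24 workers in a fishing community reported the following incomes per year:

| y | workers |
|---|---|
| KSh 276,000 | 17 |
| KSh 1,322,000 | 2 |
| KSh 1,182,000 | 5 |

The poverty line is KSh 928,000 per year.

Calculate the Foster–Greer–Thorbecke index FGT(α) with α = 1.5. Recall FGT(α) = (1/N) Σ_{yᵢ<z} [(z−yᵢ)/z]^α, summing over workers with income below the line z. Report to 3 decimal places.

0.417

Poor units: 17×KSh 276,000 (q = 17 of N = 24).
Gap ratios (z−y)/z: (928000−276000)/928000 = 0.7026 (×17).
Raised to α = 1.5: 0.58891 (×17).
Sum = 10.011482; FGT(1.5) = 10.011482 / 24 = 0.417.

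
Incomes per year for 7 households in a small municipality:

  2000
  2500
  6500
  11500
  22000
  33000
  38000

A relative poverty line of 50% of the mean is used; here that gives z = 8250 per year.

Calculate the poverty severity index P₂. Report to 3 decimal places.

0.158

Poor units: 2000, 2500, 6500 (q = 3 of N = 7).
Normalized shortfalls: (8250−2000)/8250 = 0.7576; (8250−2500)/8250 = 0.6970; (8250−6500)/8250 = 0.2121.
Squared: 0.5739; 0.4858; 0.0450.
Sum = 1.104683; P₂ = 1.104683 / 7 = 0.158.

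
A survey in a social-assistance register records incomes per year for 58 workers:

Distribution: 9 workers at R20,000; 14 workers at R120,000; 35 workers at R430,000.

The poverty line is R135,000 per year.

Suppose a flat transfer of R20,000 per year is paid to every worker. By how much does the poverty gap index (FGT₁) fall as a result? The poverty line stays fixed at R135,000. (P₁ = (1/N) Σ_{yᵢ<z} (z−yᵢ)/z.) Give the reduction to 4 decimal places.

0.0498

Before: below the line — 9×R20,000, 14×R120,000; poverty gap index (FGT₁) = 0.159004.
After the R20,000 transfer: below the line — 9×R40,000; poverty gap index (FGT₁) = 0.109195.
Reduction = 0.159004 − 0.109195 = 0.0498.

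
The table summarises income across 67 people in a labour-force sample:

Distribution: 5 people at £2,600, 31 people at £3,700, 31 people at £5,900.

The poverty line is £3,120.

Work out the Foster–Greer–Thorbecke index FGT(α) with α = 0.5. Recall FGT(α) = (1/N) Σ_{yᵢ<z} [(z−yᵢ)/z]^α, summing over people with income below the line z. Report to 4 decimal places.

0.0305

Poor units: 5×£2,600 (q = 5 of N = 67).
Gap ratios (z−y)/z: (3120−2600)/3120 = 0.1667 (×5).
Raised to α = 0.5: 0.40825 (×5).
Sum = 2.041241; FGT(0.5) = 2.041241 / 67 = 0.0305.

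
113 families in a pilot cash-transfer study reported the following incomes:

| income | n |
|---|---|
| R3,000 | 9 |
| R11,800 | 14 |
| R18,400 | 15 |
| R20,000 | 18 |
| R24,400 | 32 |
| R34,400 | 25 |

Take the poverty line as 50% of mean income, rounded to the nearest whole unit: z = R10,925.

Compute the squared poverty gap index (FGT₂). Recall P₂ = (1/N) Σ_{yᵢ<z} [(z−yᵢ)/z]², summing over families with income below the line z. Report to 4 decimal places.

Below the line: 9×R3,000 (q = 9 of N = 113).
Shortfall ratios: (10925−3000)/10925 = 0.7254 (×9).
Squared: 0.5262 (×9).
Sum = 4.735852; P₂ = 4.735852 / 113 = 0.0419.

0.0419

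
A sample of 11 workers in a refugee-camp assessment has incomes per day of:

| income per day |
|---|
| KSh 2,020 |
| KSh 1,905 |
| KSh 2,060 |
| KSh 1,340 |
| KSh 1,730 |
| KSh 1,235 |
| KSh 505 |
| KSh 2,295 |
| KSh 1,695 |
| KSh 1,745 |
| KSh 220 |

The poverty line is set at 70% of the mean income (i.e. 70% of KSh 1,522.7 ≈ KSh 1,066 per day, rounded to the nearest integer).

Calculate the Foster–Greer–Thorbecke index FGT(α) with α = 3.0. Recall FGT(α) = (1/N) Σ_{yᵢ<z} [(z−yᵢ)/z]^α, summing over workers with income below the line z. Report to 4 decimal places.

0.0587

Poor units: KSh 220, KSh 505 (q = 2 of N = 11).
Shortfall ratios: (1066−220)/1066 = 0.7936; (1066−505)/1066 = 0.5263.
Raised to α = 3.0: 0.49985; 0.14575.
Sum = 0.645603; FGT(3.0) = 0.645603 / 11 = 0.0587.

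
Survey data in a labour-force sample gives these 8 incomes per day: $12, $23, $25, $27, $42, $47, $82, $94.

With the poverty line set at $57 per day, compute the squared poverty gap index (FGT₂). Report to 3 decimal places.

0.209

Incomes under z: $12, $23, $25, $27, $42, $47 (q = 6 of N = 8).
Normalized shortfalls: (57−12)/57 = 0.7895; (57−23)/57 = 0.5965; (57−25)/57 = 0.5614; (57−27)/57 = 0.5263; (57−42)/57 = 0.2632; (57−47)/57 = 0.1754.
Squared: 0.6233; 0.3558; 0.3152; 0.2770; 0.0693; 0.0308.
Sum = 1.671283; P₂ = 1.671283 / 8 = 0.209.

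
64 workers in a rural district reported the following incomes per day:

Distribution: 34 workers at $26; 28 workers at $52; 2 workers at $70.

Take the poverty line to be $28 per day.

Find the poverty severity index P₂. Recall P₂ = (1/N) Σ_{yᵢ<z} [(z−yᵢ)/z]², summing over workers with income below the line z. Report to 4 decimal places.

0.0027

Below z: 34×$26 (q = 34 of N = 64).
Relative gaps: (28−26)/28 = 0.0714 (×34).
Squared: 0.0051 (×34).
Sum = 0.173469; P₂ = 0.173469 / 64 = 0.0027.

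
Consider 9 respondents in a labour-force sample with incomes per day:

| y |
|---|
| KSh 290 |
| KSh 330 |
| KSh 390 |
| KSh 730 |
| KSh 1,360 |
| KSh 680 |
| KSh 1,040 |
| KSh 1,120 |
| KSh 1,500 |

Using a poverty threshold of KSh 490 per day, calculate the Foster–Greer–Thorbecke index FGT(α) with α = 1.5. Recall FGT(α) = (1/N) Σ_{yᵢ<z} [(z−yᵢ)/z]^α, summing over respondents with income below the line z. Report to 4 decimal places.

0.0599

Incomes under z: KSh 290, KSh 330, KSh 390 (q = 3 of N = 9).
Gap ratios (z−y)/z: (490−290)/490 = 0.4082; (490−330)/490 = 0.3265; (490−390)/490 = 0.2041.
Raised to α = 1.5: 0.26077; 0.18659; 0.09219.
Sum = 0.539550; FGT(1.5) = 0.539550 / 9 = 0.0599.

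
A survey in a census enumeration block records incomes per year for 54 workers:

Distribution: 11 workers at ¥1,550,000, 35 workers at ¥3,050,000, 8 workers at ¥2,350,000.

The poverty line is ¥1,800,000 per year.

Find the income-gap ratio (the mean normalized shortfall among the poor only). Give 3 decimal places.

Below z: 11×¥1,550,000 (q = 11 of N = 54).
Relative gaps: 0.1389 (×11); sum = 1.527778.
The income-gap ratio divides by q (the poor only): 1.527778 / 11 = 0.139.

0.139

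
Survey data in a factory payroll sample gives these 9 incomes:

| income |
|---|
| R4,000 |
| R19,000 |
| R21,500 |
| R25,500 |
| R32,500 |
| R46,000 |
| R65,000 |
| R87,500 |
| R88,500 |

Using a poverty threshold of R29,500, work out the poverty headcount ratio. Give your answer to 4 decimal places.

0.4444

4 of the 9 respondents have income below R29,500.
H = 4/9 = 0.4444.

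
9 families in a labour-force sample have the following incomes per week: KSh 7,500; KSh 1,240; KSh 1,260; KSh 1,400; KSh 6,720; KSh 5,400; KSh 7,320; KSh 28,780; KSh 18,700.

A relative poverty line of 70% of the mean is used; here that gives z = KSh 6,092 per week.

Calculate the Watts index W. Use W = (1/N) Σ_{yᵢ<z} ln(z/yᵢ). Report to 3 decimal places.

Below the line: KSh 1,240, KSh 1,260, KSh 1,400, KSh 5,400 (q = 4 of N = 9).
ln(z/y) terms: ln(6092/1240) = 1.5919; ln(6092/1260) = 1.5759; ln(6092/1400) = 1.4705; ln(6092/5400) = 0.1206.
W = 4.758811 / 9 = 0.529.

0.529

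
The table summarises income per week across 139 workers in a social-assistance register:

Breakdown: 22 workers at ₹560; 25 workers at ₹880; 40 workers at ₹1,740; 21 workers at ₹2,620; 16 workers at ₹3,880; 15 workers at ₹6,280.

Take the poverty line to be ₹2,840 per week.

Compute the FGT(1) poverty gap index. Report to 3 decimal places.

Below z: 22×₹560, 25×₹880, 40×₹1,740, 21×₹2,620 (q = 108 of N = 139).
Shortfall ratios: (2840−560)/2840 = 0.8028 (×22); (2840−880)/2840 = 0.6901 (×25); (2840−1740)/2840 = 0.3873 (×40); (2840−2620)/2840 = 0.0775 (×21).
Sum of shortfalls = 52.035211; P₁ averages over all N: 52.035211 / 139 = 0.374.

0.374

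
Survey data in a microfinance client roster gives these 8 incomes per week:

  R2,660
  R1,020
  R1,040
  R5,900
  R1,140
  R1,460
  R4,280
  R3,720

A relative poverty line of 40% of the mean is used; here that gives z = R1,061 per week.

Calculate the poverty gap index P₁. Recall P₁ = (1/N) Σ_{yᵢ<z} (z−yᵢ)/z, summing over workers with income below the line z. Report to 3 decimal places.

Below the line: R1,020, R1,040 (q = 2 of N = 8).
Normalized shortfalls: (1061−1020)/1061 = 0.0386; (1061−1040)/1061 = 0.0198.
Σ = 0.058435. Dividing by the full population N = 8 gives P₁ = 0.007.

0.007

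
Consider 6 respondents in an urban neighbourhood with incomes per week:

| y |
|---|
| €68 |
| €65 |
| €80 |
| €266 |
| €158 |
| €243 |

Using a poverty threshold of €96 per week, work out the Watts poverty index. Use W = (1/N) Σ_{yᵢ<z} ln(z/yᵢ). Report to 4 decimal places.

0.1529

Below the line: €65, €68, €80 (q = 3 of N = 6).
Log gaps: ln(96/65) = 0.3900; ln(96/68) = 0.3448; ln(96/80) = 0.1823.
W = 0.917123 / 6 = 0.1529.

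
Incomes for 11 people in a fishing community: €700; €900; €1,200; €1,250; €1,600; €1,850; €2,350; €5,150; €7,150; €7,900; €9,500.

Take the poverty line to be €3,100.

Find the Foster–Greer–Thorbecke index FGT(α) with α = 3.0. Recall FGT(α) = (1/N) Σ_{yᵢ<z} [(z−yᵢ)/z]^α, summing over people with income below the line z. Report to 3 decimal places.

0.132

Below z: €700, €900, €1,200, €1,250, €1,600, €1,850, €2,350 (q = 7 of N = 11).
Normalized shortfalls: (3100−700)/3100 = 0.7742; (3100−900)/3100 = 0.7097; (3100−1200)/3100 = 0.6129; (3100−1250)/3100 = 0.5968; (3100−1600)/3100 = 0.4839; (3100−1850)/3100 = 0.4032; (3100−2350)/3100 = 0.2419.
Raised to α = 3.0: 0.46403; 0.35742; 0.23024; 0.21253; 0.11329; 0.06556; 0.01416.
Sum = 1.457240; FGT(3.0) = 1.457240 / 11 = 0.132.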